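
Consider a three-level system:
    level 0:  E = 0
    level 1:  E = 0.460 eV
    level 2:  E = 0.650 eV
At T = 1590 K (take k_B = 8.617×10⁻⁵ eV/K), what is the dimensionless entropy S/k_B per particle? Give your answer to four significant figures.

k_BT = 8.617×10⁻⁵ × 1590 K = 0.137010 eV.
Eᵢ/kT = 0, 3.35742, 4.74418.
Z = Σ e^(−Eᵢ/kT) = e^(−0) + e^(−3.35742) + e^(−4.74418) = 1.00000 + 0.0348250 + 0.00870219 = 1.04353.
⟨E⟩ = Σ EᵢPᵢ = 0.0207717 eV.
S/k_B = ln Z + ⟨E⟩/kT = ln(1.04353) + 0.0207717/0.137010 = 0.0426092 + 0.151607 = 0.1942.

0.1942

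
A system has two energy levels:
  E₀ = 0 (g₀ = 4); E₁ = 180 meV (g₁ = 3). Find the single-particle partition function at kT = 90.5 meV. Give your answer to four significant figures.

Eᵢ/kT = 0, 1.98895.
Z = Σ gᵢe^(−Eᵢ/kT) = 4·e^(−0) + 3·e^(−1.98895) = 4.00000 + 0.410517 = 4.41052.

Z = 4.411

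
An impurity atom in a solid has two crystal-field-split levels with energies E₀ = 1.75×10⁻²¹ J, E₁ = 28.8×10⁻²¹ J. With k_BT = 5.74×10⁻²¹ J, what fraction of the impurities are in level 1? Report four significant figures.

0.008902

Eᵢ/kT = 0.304878, 5.01742.
Z = Σ e^(−Eᵢ/kT) = e^(−0.304878) + e^(−5.01742) = 0.737213 + 0.00662159 = 0.743835.
P₁ = e^(−E₁/kT) / Z = 0.00662159/0.743835 = 0.008902.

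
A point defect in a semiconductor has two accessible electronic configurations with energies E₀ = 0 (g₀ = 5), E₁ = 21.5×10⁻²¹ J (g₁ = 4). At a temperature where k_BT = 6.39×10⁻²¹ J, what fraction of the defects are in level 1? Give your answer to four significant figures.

0.02692

Eᵢ/kT = 0, 3.36463.
Z = Σ gᵢe^(−Eᵢ/kT) = 5·e^(−0) + 4·e^(−3.36463) = 5.00000 + 0.138299 = 5.13830.
P₁ = g₁ e^(−E₁/kT) / Z = 0.138299/5.13830 = 0.02692.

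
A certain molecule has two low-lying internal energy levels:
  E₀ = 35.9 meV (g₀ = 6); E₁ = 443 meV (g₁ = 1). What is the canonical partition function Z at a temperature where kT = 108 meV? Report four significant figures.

Eᵢ/kT = 0.332407, 4.10185.
Z = Σ gᵢe^(−Eᵢ/kT) = 6·e^(−0.332407) + 1·e^(−4.10185) = 4.30317 + 0.0165420 = 4.31971.

Z = 4.320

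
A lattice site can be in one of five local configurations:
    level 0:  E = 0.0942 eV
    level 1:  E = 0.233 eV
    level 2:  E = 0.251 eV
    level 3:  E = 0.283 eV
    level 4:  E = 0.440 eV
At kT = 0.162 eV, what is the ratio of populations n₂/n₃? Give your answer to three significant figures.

n₂/n₃ = exp[−(E₂−E₃)/kT] = exp(−(-0.032 eV)/(0.162 eV)) = exp(0.19753) = 1.22.

1.22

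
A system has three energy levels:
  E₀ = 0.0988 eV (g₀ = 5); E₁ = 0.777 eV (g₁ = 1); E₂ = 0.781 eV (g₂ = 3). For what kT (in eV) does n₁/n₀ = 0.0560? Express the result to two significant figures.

n₁/n₀ = (g₁/g₀) exp[−(E₁−E₀)/kT] = 0.0560.
⇒ (E₁−E₀)/kT = ln((1/5)/0.0560) = ln(3.571) = 1.273.
kT = 0.6782 eV / 1.273 = 0.53 eV.

0.53 eV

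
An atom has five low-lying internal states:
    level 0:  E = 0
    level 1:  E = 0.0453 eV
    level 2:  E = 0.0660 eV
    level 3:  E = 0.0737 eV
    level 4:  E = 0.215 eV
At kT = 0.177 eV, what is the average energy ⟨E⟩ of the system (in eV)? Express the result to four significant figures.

0.05643 eV

Eᵢ/kT = 0, 0.255932, 0.372881, 0.416384, 1.21469.
Z = Σ e^(−Eᵢ/kT) = e^(−0) + e^(−0.255932) + e^(−0.372881) + e^(−0.416384) + e^(−1.21469) = 1.00000 + 0.774195 + 0.688747 + 0.659427 + 0.296802 = 3.41917.
⟨E⟩ = Σ Eᵢ e^(−Eᵢ/kT) / Z = (0·1.00000 + 0.0453·0.774195 + 0.0660·0.688747 + 0.0737·0.659427 + 0.215·0.296802) / 3.41917 = 0.05643 eV.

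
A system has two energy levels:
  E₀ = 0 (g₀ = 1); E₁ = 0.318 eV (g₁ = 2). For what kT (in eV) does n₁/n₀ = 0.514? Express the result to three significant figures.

0.234 eV

n₁/n₀ = (g₁/g₀) exp[−(E₁−E₀)/kT] = 0.514.
⇒ (E₁−E₀)/kT = ln((2/1)/0.514) = ln(3.8911) = 1.3587.
kT = 0.318 eV / 1.3587 = 0.234 eV.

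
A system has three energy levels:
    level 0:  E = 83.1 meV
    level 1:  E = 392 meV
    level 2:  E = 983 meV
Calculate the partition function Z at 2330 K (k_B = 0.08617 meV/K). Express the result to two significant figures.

k_BT = 0.08617 × 2330 K = 200.8 meV.
Eᵢ/kT = 0.4138, 1.952, 4.895.
Z = Σ e^(−Eᵢ/kT) = e^(−0.4138) + e^(−1.952) + e^(−4.895) = 0.6611 + 0.1420 + 0.007484 = 0.8106.

Z = 0.81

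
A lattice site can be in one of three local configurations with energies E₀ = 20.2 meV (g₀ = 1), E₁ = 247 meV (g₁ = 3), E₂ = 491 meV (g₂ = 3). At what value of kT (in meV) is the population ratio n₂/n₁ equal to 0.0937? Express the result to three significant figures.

103 meV

n₂/n₁ = (g₂/g₁) exp[−(E₂−E₁)/kT] = 0.0937.
⇒ (E₂−E₁)/kT = ln((3/3)/0.0937) = ln(10.672) = 2.3676.
kT = 244 meV / 2.3676 = 103 meV.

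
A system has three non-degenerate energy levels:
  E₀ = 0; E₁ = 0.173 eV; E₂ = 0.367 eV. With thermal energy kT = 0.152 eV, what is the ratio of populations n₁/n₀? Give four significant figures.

n₁/n₀ = exp[−(E₁−E₀)/kT] = exp(−(0.173 eV)/(0.152 eV)) = exp(-1.13816) = 0.3204.

0.3204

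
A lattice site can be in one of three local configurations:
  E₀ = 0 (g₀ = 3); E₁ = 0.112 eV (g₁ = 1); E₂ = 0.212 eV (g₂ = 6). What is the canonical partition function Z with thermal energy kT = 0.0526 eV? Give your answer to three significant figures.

Eᵢ/kT = 0, 2.1293, 4.0304.
Z = Σ gᵢe^(−Eᵢ/kT) = 3·e^(−0) + 1·e^(−2.1293) + 6·e^(−4.0304) = 3.0000 + 0.11892 + 0.10660 = 3.2255.

Z = 3.23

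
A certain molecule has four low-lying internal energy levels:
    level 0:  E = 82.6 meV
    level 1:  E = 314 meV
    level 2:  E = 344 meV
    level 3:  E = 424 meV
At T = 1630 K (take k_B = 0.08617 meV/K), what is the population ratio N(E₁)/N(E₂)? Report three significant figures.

1.24

k_BT = 0.08617 × 1630 K = 140.46 meV.
n₁/n₂ = exp[−(E₁−E₂)/kT] = exp(−(-30 meV)/(140.46 meV)) = exp(0.21358) = 1.24.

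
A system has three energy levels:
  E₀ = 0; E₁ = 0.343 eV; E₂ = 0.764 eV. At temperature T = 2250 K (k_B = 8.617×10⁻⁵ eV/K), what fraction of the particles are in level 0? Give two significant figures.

k_BT = 8.617×10⁻⁵ × 2250 K = 0.1939 eV.
Eᵢ/kT = 0, 1.769, 3.940.
Z = Σ e^(−Eᵢ/kT) = e^(−0) + e^(−1.769) + e^(−3.940) = 1.000 + 0.1705 + 0.01945 = 1.190.
P₀ = e^(−E₀/kT) / Z = 1.000/1.190 = 0.84.

0.84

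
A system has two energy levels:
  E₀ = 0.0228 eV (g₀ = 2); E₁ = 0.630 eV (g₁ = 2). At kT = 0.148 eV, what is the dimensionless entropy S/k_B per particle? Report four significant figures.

0.7762

Eᵢ/kT = 0.154054, 4.25676.
Z = Σ gᵢe^(−Eᵢ/kT) = 2·e^(−0.154054) + 2·e^(−4.25676) = 1.71445 + 0.0283363 = 1.74279.
⟨E⟩ = Σ EᵢPᵢ = 0.0326725 eV.
S/k_B = ln Z + ⟨E⟩/kT = ln(1.74279) + 0.0326725/0.148 = 0.555487 + 0.220760 = 0.7762.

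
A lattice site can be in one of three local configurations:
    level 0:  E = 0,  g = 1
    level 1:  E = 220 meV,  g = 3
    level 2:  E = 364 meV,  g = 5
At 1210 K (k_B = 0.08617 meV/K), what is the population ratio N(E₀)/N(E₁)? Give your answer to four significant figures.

k_BT = 0.08617 × 1210 K = 104.266 meV.
n₀/n₁ = (g₀/g₁) exp[−(E₀−E₁)/kT] = (1/3) × exp(−(-220 meV)/(104.266 meV)) = (1/3) × exp(2.10999) = 2.749.

2.749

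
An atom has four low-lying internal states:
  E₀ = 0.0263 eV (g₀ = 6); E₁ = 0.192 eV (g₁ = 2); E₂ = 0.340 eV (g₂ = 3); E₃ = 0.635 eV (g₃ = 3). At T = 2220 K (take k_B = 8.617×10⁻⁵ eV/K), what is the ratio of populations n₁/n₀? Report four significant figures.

k_BT = 8.617×10⁻⁵ × 2220 K = 0.191297 eV.
n₁/n₀ = (g₁/g₀) exp[−(E₁−E₀)/kT] = (2/6) × exp(−(0.1657 eV)/(0.191297 eV)) = (2/6) × exp(-0.866192) = 0.1402.

0.1402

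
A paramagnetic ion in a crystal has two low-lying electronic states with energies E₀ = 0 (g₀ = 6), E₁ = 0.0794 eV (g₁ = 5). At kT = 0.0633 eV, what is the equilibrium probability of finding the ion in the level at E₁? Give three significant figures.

0.192

Eᵢ/kT = 0, 1.2543.
Z = Σ gᵢe^(−Eᵢ/kT) = 6·e^(−0) + 5·e^(−1.2543) = 6.0000 + 1.4264 = 7.4264.
P₁ = g₁ e^(−E₁/kT) / Z = 1.4264/7.4264 = 0.192.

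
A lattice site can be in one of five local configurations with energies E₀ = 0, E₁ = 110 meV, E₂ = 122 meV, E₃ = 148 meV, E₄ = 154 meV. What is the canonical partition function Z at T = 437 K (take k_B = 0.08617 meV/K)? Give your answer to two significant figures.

k_BT = 0.08617 × 437 K = 37.66 meV.
Eᵢ/kT = 0, 2.921, 3.240, 3.930, 4.089.
Z = Σ e^(−Eᵢ/kT) = e^(−0) + e^(−2.921) + e^(−3.240) + e^(−3.930) + e^(−4.089) = 1.000 + 0.05388 + 0.03916 + 0.01964 + 0.01676 = 1.129.

Z = 1.1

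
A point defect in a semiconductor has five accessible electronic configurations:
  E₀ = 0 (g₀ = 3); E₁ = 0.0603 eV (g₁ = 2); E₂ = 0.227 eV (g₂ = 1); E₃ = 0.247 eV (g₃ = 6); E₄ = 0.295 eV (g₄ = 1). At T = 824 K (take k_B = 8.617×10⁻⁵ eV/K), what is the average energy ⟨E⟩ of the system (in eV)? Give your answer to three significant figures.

0.0271 eV

k_BT = 8.617×10⁻⁵ × 824 K = 0.071004 eV.
Eᵢ/kT = 0, 0.84925, 3.1970, 3.4787, 4.1547.
Z = Σ gᵢe^(−Eᵢ/kT) = 3·e^(−0) + 2·e^(−0.84925) + 1·e^(−3.1970) + 6·e^(−3.4787) + 1·e^(−4.1547) = 3.0000 + 0.85547 + 0.040885 + 0.18508 + 0.015690 = 4.0971.
⟨E⟩ = Σ Eᵢ gᵢe^(−Eᵢ/kT) / Z = (0·3.0000 + 0.0603·0.85547 + 0.227·0.040885 + 0.247·0.18508 + 0.295·0.015690) / 4.0971 = 0.0271 eV.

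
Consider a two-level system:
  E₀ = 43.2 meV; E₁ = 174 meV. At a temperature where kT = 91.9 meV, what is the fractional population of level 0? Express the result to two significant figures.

0.81

Eᵢ/kT = 0.4701, 1.893.
Z = Σ e^(−Eᵢ/kT) = e^(−0.4701) + e^(−1.893) = 0.6249 + 0.1506 = 0.7755.
P₀ = e^(−E₀/kT) / Z = 0.6249/0.7755 = 0.81.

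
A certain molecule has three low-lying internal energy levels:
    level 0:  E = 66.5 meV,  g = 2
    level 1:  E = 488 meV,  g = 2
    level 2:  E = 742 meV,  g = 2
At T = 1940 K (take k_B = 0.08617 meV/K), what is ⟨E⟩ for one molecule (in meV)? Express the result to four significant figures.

k_BT = 0.08617 × 1940 K = 167.170 meV.
Eᵢ/kT = 0.397799, 2.91918, 4.43860.
Z = Σ gᵢe^(−Eᵢ/kT) = 2·e^(−0.397799) + 2·e^(−2.91918) + 2·e^(−4.43860) = 1.34359 + 0.107956 + 0.0236249 = 1.47517.
⟨E⟩ = Σ Eᵢ gᵢe^(−Eᵢ/kT) / Z = (66.5·1.34359 + 488·0.107956 + 742·0.0236249) / 1.47517 = 108.2 meV.

108.2 meV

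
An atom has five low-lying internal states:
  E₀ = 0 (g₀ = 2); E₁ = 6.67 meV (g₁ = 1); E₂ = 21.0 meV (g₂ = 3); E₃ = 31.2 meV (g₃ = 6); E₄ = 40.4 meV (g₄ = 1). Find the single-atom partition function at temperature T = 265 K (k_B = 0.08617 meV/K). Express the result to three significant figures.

k_BT = 0.08617 × 265 K = 22.835 meV.
Eᵢ/kT = 0, 0.29210, 0.91964, 1.3663, 1.7692.
Z = Σ gᵢe^(−Eᵢ/kT) = 2·e^(−0) + 1·e^(−0.29210) + 3·e^(−0.91964) + 6·e^(−1.3663) + 1·e^(−1.7692) = 2.0000 + 0.74669 + 1.1960 + 1.5303 + 0.17047 = 5.6435.

Z = 5.64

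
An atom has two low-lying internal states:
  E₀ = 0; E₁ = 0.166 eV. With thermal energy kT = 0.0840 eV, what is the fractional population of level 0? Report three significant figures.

0.878

Eᵢ/kT = 0, 1.9762.
Z = Σ e^(−Eᵢ/kT) = e^(−0) + e^(−1.9762) = 1.0000 + 0.13859 = 1.1386.
P₀ = e^(−E₀/kT) / Z = 1.0000/1.1386 = 0.878.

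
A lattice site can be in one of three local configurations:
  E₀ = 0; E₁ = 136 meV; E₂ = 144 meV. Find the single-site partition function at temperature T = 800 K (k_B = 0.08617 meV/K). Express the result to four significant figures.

k_BT = 0.08617 × 800 K = 68.9360 meV.
Eᵢ/kT = 0, 1.97284, 2.08889.
Z = Σ e^(−Eᵢ/kT) = e^(−0) + e^(−1.97284) + e^(−2.08889) = 1.00000 + 0.139061 + 0.123825 = 1.26289.

Z = 1.263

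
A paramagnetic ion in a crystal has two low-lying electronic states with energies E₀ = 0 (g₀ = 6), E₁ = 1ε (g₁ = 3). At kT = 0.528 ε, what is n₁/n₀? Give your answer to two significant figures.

0.075

n₁/n₀ = (g₁/g₀) exp[−(E₁−E₀)/kT] = (3/6) × exp(−(1ε)/(0.528ε)) = (3/6) × exp(-1.894) = 0.075.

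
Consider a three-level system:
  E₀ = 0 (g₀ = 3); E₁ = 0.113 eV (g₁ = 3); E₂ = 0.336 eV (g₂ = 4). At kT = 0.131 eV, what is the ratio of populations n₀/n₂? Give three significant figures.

9.75

n₀/n₂ = (g₀/g₂) exp[−(E₀−E₂)/kT] = (3/4) × exp(−(-0.336 eV)/(0.131 eV)) = (3/4) × exp(2.5649) = 9.75.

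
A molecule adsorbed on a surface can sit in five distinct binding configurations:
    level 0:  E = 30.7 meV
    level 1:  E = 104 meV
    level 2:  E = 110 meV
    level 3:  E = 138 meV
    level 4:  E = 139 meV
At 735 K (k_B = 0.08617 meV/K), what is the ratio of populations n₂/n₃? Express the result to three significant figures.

k_BT = 0.08617 × 735 K = 63.335 meV.
n₂/n₃ = exp[−(E₂−E₃)/kT] = exp(−(-28 meV)/(63.335 meV)) = exp(0.44209) = 1.56.

1.56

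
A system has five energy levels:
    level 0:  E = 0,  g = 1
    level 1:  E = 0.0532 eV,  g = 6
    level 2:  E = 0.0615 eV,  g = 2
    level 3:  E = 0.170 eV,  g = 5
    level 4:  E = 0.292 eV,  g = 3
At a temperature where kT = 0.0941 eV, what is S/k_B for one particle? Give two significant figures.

2.6

Eᵢ/kT = 0, 0.5654, 0.6536, 1.807, 3.103.
Z = Σ gᵢe^(−Eᵢ/kT) = 1·e^(−0) + 6·e^(−0.5654) + 2·e^(−0.6536) + 5·e^(−1.807) + 3·e^(−3.103) = 1.000 + 3.409 + 1.040 + 0.8207 + 0.1347 = 6.404.
⟨E⟩ = Σ EᵢPᵢ = 0.06624 eV.
S/k_B = ln Z + ⟨E⟩/kT = ln(6.404) + 0.06624/0.0941 = 1.857 + 0.7039 = 2.6.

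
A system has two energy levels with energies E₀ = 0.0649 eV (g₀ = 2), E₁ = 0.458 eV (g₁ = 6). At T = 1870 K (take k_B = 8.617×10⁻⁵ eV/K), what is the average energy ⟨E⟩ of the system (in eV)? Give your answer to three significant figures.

k_BT = 8.617×10⁻⁵ × 1870 K = 0.16114 eV.
Eᵢ/kT = 0.40276, 2.8422.
Z = Σ gᵢe^(−Eᵢ/kT) = 2·e^(−0.40276) + 6·e^(−2.8422) = 1.3369 + 0.34978 = 1.6867.
⟨E⟩ = Σ Eᵢ gᵢe^(−Eᵢ/kT) / Z = (0.0649·1.3369 + 0.458·0.34978) / 1.6867 = 0.146 eV.

0.146 eV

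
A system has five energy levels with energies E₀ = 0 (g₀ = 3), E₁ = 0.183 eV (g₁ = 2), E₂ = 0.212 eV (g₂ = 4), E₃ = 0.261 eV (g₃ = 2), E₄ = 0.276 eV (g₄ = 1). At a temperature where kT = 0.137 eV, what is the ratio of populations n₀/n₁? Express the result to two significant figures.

n₀/n₁ = (g₀/g₁) exp[−(E₀−E₁)/kT] = (3/2) × exp(−(-0.183 eV)/(0.137 eV)) = (3/2) × exp(1.336) = 5.7.

5.7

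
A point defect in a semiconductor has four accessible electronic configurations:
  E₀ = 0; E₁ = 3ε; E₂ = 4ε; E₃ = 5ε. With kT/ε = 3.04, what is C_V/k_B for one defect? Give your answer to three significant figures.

Eᵢ/kT = 0, 0.98684, 1.3158, 1.6447.
Z = Σ e^(−Eᵢ/kT) = e^(−0) + e^(−0.98684) + e^(−1.3158) + e^(−1.6447) = 1.0000 + 0.37275 + 0.26826 + 0.19307 = 1.8341.
⟨E⟩ = 1.7211 ε, ⟨E²⟩ = 6.8010 ε².
C_V/k_B = (⟨E²⟩ − ⟨E⟩²)/(kT)² = (6.8010 − 2.9622)/9.2416 = 0.415.

0.415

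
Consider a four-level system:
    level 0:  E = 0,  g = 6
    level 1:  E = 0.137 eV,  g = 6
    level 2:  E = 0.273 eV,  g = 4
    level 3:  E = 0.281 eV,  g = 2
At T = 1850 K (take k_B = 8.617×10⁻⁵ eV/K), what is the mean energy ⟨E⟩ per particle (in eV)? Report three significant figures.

k_BT = 8.617×10⁻⁵ × 1850 K = 0.15941 eV.
Eᵢ/kT = 0, 0.85942, 1.7126, 1.7628.
Z = Σ gᵢe^(−Eᵢ/kT) = 6·e^(−0) + 6·e^(−0.85942) + 4·e^(−1.7126) + 2·e^(−1.7628) = 6.0000 + 2.5404 + 0.72158 + 0.34313 = 9.6051.
⟨E⟩ = Σ Eᵢ gᵢe^(−Eᵢ/kT) / Z = (0·6.0000 + 0.137·2.5404 + 0.273·0.72158 + 0.281·0.34313) / 9.6051 = 0.0668 eV.

0.0668 eV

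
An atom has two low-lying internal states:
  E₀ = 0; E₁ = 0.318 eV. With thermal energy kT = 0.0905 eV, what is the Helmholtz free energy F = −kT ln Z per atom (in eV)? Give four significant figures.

-0.002656 eV

Eᵢ/kT = 0, 3.51381.
Z = Σ e^(−Eᵢ/kT) = e^(−0) + e^(−3.51381) = 1.00000 + 0.0297832 = 1.02978.
F = −kT ln Z = −0.0905 × ln(1.02978) = −0.0905 × 0.0293452 = -0.002656 eV.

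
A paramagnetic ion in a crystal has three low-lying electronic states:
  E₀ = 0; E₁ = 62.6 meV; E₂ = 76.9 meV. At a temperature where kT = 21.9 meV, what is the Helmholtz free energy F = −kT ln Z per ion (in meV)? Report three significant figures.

Eᵢ/kT = 0, 2.8584, 3.5114.
Z = Σ e^(−Eᵢ/kT) = e^(−0) + e^(−2.8584) + e^(−3.5114) = 1.0000 + 0.057360 + 0.029855 = 1.0872.
F = −kT ln Z = −21.9 × ln(1.0872) = −21.9 × 0.083606 = -1.83 meV.

-1.83 meV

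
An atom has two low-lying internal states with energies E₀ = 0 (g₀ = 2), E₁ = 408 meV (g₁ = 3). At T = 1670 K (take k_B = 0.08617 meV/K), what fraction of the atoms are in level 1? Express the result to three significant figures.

k_BT = 0.08617 × 1670 K = 143.90 meV.
Eᵢ/kT = 0, 2.8353.
Z = Σ gᵢe^(−Eᵢ/kT) = 2·e^(−0) + 3·e^(−2.8353) = 2.0000 + 0.17610 = 2.1761.
P₁ = g₁ e^(−E₁/kT) / Z = 0.17610/2.1761 = 0.0809.

0.0809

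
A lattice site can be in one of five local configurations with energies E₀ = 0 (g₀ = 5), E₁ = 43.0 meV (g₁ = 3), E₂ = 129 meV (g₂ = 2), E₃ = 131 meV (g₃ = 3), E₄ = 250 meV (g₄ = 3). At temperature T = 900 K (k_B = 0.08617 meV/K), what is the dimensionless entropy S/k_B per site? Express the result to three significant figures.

2.42

k_BT = 0.08617 × 900 K = 77.553 meV.
Eᵢ/kT = 0, 0.55446, 1.6634, 1.6892, 3.2236.
Z = Σ gᵢe^(−Eᵢ/kT) = 5·e^(−0) + 3·e^(−0.55446) + 2·e^(−1.6634) + 3·e^(−1.6892) + 3·e^(−3.2236) = 5.0000 + 1.7231 + 0.37899 + 0.55400 + 0.11943 = 7.7755.
⟨E⟩ = Σ EᵢPᵢ = 28.990 meV.
S/k_B = ln Z + ⟨E⟩/kT = ln(7.7755) + 28.990/77.553 = 2.0510 + 0.37381 = 2.42.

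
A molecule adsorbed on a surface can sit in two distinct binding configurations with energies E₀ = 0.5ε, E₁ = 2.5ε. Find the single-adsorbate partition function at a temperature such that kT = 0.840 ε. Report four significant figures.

Eᵢ/kT = 0.595238, 2.97619.
Z = Σ e^(−Eᵢ/kT) = e^(−0.595238) + e^(−2.97619) = 0.551431 + 0.0509867 = 0.602418.

Z = 0.6024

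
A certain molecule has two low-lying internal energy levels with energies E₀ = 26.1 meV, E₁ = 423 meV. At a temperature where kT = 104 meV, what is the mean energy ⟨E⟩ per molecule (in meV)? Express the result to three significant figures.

Eᵢ/kT = 0.25096, 4.0673.
Z = Σ e^(−Eᵢ/kT) = e^(−0.25096) + e^(−4.0673) = 0.77805 + 0.017124 = 0.79517.
⟨E⟩ = Σ Eᵢ e^(−Eᵢ/kT) / Z = (26.1·0.77805 + 423·0.017124) / 0.79517 = 34.6 meV.

34.6 meV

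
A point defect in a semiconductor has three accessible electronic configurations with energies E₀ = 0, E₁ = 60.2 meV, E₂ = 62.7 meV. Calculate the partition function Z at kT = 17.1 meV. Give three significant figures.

Eᵢ/kT = 0, 3.5205, 3.6667.
Z = Σ e^(−Eᵢ/kT) = e^(−0) + e^(−3.5205) + e^(−3.6667) = 1.0000 + 0.029585 + 0.025561 = 1.0551.

Z = 1.06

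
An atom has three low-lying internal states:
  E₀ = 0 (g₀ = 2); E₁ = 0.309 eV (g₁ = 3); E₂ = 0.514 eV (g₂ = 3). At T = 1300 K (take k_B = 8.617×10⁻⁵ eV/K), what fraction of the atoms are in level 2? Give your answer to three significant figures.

0.0137

k_BT = 8.617×10⁻⁵ × 1300 K = 0.11202 eV.
Eᵢ/kT = 0, 2.7584, 4.5885.
Z = Σ gᵢe^(−Eᵢ/kT) = 2·e^(−0) + 3·e^(−2.7584) + 3·e^(−4.5885) = 2.0000 + 0.19018 + 0.030504 = 2.2207.
P₂ = g₂ e^(−E₂/kT) / Z = 0.030504/2.2207 = 0.0137.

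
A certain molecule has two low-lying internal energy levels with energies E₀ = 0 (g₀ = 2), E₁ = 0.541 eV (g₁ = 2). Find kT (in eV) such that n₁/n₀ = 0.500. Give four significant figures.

n₁/n₀ = (g₁/g₀) exp[−(E₁−E₀)/kT] = 0.500.
⇒ (E₁−E₀)/kT = ln((2/2)/0.500) = ln(2.00000) = 0.693147.
kT = 0.541 eV / 0.693147 = 0.7805 eV.

0.7805 eV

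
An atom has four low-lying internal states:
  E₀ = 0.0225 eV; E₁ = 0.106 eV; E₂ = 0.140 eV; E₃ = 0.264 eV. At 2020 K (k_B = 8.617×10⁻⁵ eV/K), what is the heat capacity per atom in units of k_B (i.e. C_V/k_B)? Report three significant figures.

k_BT = 8.617×10⁻⁵ × 2020 K = 0.17406 eV.
Eᵢ/kT = 0.12927, 0.60899, 0.80432, 1.5167.
Z = Σ e^(−Eᵢ/kT) = e^(−0.12927) + e^(−0.60899) + e^(−0.80432) + e^(−1.5167) = 0.87874 + 0.54390 + 0.44739 + 0.21943 = 2.0895.
⟨E⟩ = 0.094754 eV, ⟨E²⟩ = 0.014653 eV².
C_V/k_B = (⟨E²⟩ − ⟨E⟩²)/(kT)² = (0.014653 − 0.0089783)/0.030297 = 0.187.

0.187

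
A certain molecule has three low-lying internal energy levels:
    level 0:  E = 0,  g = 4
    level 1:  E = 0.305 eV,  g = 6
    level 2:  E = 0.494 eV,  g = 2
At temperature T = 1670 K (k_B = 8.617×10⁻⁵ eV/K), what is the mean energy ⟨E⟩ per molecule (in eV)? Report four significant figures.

k_BT = 8.617×10⁻⁵ × 1670 K = 0.143904 eV.
Eᵢ/kT = 0, 2.11947, 3.43284.
Z = Σ gᵢe^(−Eᵢ/kT) = 4·e^(−0) + 6·e^(−2.11947) + 2·e^(−3.43284) = 4.00000 + 0.720572 + 0.0645902 = 4.78516.
⟨E⟩ = Σ Eᵢ gᵢe^(−Eᵢ/kT) / Z = (0·4.00000 + 0.305·0.720572 + 0.494·0.0645902) / 4.78516 = 0.05260 eV.

0.05260 eV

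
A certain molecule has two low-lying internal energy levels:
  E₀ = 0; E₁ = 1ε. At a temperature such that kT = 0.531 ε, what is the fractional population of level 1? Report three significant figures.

0.132

Eᵢ/kT = 0, 1.8832.
Z = Σ e^(−Eᵢ/kT) = e^(−0) + e^(−1.8832) = 1.0000 + 0.15210 = 1.1521.
P₁ = e^(−E₁/kT) / Z = 0.15210/1.1521 = 0.132.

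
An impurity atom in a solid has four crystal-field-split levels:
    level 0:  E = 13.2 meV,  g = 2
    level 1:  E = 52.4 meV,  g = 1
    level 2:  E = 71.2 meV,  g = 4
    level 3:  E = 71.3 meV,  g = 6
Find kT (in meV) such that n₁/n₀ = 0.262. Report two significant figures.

61 meV

n₁/n₀ = (g₁/g₀) exp[−(E₁−E₀)/kT] = 0.262.
⇒ (E₁−E₀)/kT = ln((1/2)/0.262) = ln(1.908) = 0.6461.
kT = 39.2 meV / 0.6461 = 61 meV.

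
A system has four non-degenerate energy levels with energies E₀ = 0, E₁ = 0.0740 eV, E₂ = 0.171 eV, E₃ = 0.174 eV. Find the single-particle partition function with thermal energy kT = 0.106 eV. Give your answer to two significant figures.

Eᵢ/kT = 0, 0.6981, 1.613, 1.642.
Z = Σ e^(−Eᵢ/kT) = e^(−0) + e^(−0.6981) + e^(−1.613) + e^(−1.642) = 1.000 + 0.4975 + 0.1993 + 0.1936 = 1.890.

Z = 1.9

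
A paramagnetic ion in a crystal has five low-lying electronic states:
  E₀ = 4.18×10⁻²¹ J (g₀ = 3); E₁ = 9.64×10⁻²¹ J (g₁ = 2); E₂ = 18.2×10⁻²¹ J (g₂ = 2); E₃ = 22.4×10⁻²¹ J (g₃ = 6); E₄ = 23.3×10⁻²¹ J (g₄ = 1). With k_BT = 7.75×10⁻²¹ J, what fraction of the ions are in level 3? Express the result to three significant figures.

Eᵢ/kT = 0.53935, 1.2439, 2.3484, 2.8903, 3.0065.
Z = Σ gᵢe^(−Eᵢ/kT) = 3·e^(−0.53935) + 2·e^(−1.2439) + 2·e^(−2.3484) + 6·e^(−2.8903) + 1·e^(−3.0065) = 1.7494 + 0.57652 + 0.19104 + 0.33336 + 0.049465 = 2.8998.
P₃ = g₃ e^(−E₃/kT) / Z = 0.33336/2.8998 = 0.115.

0.115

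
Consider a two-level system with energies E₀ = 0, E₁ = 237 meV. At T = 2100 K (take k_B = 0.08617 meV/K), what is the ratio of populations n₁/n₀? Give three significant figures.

0.270

k_BT = 0.08617 × 2100 K = 180.96 meV.
n₁/n₀ = exp[−(E₁−E₀)/kT] = exp(−(237 meV)/(180.96 meV)) = exp(-1.3097) = 0.270.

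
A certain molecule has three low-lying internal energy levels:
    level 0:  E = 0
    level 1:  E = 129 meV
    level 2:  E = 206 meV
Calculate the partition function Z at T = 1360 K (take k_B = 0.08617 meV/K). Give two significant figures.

Z = 1.5

k_BT = 0.08617 × 1360 K = 117.2 meV.
Eᵢ/kT = 0, 1.101, 1.758.
Z = Σ e^(−Eᵢ/kT) = e^(−0) + e^(−1.101) + e^(−1.758) = 1.000 + 0.3325 + 0.1724 = 1.505.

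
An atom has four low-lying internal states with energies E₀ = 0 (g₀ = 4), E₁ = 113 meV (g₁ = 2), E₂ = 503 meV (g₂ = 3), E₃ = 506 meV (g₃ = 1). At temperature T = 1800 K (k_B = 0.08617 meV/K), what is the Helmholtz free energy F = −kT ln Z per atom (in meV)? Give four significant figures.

k_BT = 0.08617 × 1800 K = 155.106 meV.
Eᵢ/kT = 0, 0.728534, 3.24294, 3.26229.
Z = Σ gᵢe^(−Eᵢ/kT) = 4·e^(−0) + 2·e^(−0.728534) + 3·e^(−3.24294) + 1·e^(−3.26229) = 4.00000 + 0.965232 + 0.117147 + 0.0383006 = 5.12068.
F = −kT ln Z = −155.106 × ln(5.12068) = −155.106 × 1.63329 = -253.3 meV.

-253.3 meV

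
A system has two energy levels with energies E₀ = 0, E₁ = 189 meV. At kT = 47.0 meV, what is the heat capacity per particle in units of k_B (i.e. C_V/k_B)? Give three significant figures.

Eᵢ/kT = 0, 4.0213.
Z = Σ e^(−Eᵢ/kT) = e^(−0) + e^(−4.0213) = 1.0000 + 0.017930 = 1.0179.
⟨E⟩ = 3.3292 meV, ⟨E²⟩ = 629.21 meV².
C_V/k_B = (⟨E²⟩ − ⟨E⟩²)/(kT)² = (629.21 − 11.084)/2209.0 = 0.280.

0.280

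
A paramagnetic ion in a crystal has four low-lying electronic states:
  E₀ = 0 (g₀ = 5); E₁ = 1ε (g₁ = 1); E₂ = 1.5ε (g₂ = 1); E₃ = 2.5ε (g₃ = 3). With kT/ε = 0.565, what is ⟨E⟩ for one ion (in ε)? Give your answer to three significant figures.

0.0693 ε

Eᵢ/kT = 0, 1.7699, 2.6549, 4.4248.
Z = Σ gᵢe^(−Eᵢ/kT) = 5·e^(−0) + 1·e^(−1.7699) + 1·e^(−2.6549) + 3·e^(−4.4248) = 5.0000 + 0.17035 + 0.070306 + 0.035930 = 5.2766.
⟨E⟩ = Σ Eᵢ gᵢe^(−Eᵢ/kT) / Z = (0·5.0000 + 1·0.17035 + 1.5·0.070306 + 2.5·0.035930) / 5.2766 = 0.0693 ε.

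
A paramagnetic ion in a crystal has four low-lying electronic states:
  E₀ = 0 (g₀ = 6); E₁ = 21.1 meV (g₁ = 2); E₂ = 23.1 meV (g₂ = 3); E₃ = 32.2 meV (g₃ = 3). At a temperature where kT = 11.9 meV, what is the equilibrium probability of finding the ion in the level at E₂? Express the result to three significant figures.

0.0618

Eᵢ/kT = 0, 1.7731, 1.9412, 2.7059.
Z = Σ gᵢe^(−Eᵢ/kT) = 6·e^(−0) + 2·e^(−1.7731) + 3·e^(−1.9412) + 3·e^(−2.7059) = 6.0000 + 0.33961 + 0.43059 + 0.20043 = 6.9706.
P₂ = g₂ e^(−E₂/kT) / Z = 0.43059/6.9706 = 0.0618.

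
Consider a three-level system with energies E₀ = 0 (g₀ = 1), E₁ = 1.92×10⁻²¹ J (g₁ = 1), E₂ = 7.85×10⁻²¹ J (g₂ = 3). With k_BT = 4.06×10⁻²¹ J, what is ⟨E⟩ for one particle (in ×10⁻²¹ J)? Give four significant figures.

Eᵢ/kT = 0, 0.472906, 1.93350.
Z = Σ gᵢe^(−Eᵢ/kT) = 1·e^(−0) + 1·e^(−0.472906) + 3·e^(−1.93350) = 1.00000 + 0.623189 + 0.433923 = 2.05711.
⟨E⟩ = Σ Eᵢ gᵢe^(−Eᵢ/kT) / Z = (0·1.00000 + 1.92·0.623189 + 7.85·0.433923) / 2.05711 = 2.238 ×10⁻²¹ J.

2.238 ×10⁻²¹ J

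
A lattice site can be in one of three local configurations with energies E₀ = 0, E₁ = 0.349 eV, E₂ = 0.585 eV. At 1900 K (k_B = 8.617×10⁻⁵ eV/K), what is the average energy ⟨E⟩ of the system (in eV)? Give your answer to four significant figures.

k_BT = 8.617×10⁻⁵ × 1900 K = 0.163723 eV.
Eᵢ/kT = 0, 2.13165, 3.57311.
Z = Σ e^(−Eᵢ/kT) = e^(−0) + e^(−2.13165) + e^(−3.57311) = 1.00000 + 0.118641 + 0.0280684 = 1.14671.
⟨E⟩ = Σ Eᵢ e^(−Eᵢ/kT) / Z = (0·1.00000 + 0.349·0.118641 + 0.585·0.0280684) / 1.14671 = 0.05043 eV.

0.05043 eV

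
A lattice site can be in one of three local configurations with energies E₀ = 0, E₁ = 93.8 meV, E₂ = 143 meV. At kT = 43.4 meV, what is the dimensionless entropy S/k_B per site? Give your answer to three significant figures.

0.464

Eᵢ/kT = 0, 2.1613, 3.2949.
Z = Σ e^(−Eᵢ/kT) = e^(−0) + e^(−2.1613) + e^(−3.2949) = 1.0000 + 0.11518 + 0.037072 = 1.1523.
⟨E⟩ = Σ EᵢPᵢ = 13.977 meV.
S/k_B = ln Z + ⟨E⟩/kT = ln(1.1523) + 13.977/43.4 = 0.14176 + 0.32205 = 0.464.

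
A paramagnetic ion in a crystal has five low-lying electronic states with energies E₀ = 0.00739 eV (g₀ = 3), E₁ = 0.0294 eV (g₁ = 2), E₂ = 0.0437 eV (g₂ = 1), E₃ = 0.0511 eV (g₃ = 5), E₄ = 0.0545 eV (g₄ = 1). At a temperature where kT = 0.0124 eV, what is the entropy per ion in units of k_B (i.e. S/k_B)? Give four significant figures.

1.653

Eᵢ/kT = 0.595968, 2.37097, 3.52419, 4.12097, 4.39516.
Z = Σ gᵢe^(−Eᵢ/kT) = 3·e^(−0.595968) + 2·e^(−2.37097) + 1·e^(−3.52419) + 5·e^(−4.12097) + 1·e^(−4.39516) = 1.65309 + 0.186780 + 0.0294757 + 0.0811438 + 0.0123369 = 1.96283.
⟨E⟩ = Σ EᵢPᵢ = 0.0121328 eV.
S/k_B = ln Z + ⟨E⟩/kT = ln(1.96283) + 0.0121328/0.0124 = 0.674387 + 0.978452 = 1.653.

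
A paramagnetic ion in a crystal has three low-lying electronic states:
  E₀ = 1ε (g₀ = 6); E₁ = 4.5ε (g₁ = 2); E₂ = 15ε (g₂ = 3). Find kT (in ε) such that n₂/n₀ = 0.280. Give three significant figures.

n₂/n₀ = (g₂/g₀) exp[−(E₂−E₀)/kT] = 0.280.
⇒ (E₂−E₀)/kT = ln((3/6)/0.280) = ln(1.7857) = 0.57981.
kT = 14ε / 0.57981 = 24.1 ε.

24.1 ε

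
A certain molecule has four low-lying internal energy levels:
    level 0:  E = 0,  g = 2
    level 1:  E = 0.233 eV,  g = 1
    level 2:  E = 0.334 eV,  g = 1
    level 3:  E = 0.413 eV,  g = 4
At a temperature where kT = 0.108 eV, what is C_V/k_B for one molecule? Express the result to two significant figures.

Eᵢ/kT = 0, 2.157, 3.093, 3.824.
Z = Σ gᵢe^(−Eᵢ/kT) = 2·e^(−0) + 1·e^(−2.157) + 1·e^(−3.093) + 4·e^(−3.824) = 2.000 + 0.1157 + 0.04537 + 0.08736 = 2.248.
⟨E⟩ = 0.03478 eV, ⟨E²⟩ = 0.01167 eV².
C_V/k_B = (⟨E²⟩ − ⟨E⟩²)/(kT)² = (0.01167 − 0.001210)/0.01166 = 0.90.

0.90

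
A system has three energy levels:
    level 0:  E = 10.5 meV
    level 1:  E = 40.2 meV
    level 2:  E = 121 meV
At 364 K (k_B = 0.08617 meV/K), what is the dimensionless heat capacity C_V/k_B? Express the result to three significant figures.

0.393

k_BT = 0.08617 × 364 K = 31.366 meV.
Eᵢ/kT = 0.33476, 1.2816, 3.8577.
Z = Σ e^(−Eᵢ/kT) = e^(−0.33476) + e^(−1.2816) + e^(−3.8577) = 0.71551 + 0.27759 + 0.021117 = 1.0142.
⟨E⟩ = 20.930 meV, ⟨E²⟩ = 824.94 meV².
C_V/k_B = (⟨E²⟩ − ⟨E⟩²)/(kT)² = (824.94 − 438.06)/983.83 = 0.393.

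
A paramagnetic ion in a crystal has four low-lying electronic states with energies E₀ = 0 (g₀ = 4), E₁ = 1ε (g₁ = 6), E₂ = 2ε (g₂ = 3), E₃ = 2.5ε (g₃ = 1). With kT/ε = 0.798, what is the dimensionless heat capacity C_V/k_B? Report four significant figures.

0.5427

Eᵢ/kT = 0, 1.25313, 2.50627, 3.13283.
Z = Σ gᵢe^(−Eᵢ/kT) = 4·e^(−0) + 6·e^(−1.25313) + 3·e^(−2.50627) + 1·e^(−3.13283) = 4.00000 + 1.71366 + 0.244716 + 0.0435943 = 6.00197.
⟨E⟩ = 0.385220 ε, ⟨E²⟩ = 0.494003 ε².
C_V/k_B = (⟨E²⟩ − ⟨E⟩²)/(kT)² = (0.494003 − 0.148394)/0.636804 = 0.5427.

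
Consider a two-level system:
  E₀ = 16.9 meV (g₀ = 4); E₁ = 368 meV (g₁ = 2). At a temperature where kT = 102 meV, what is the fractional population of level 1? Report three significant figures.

Eᵢ/kT = 0.16569, 3.6078.
Z = Σ gᵢe^(−Eᵢ/kT) = 4·e^(−0.16569) + 2·e^(−3.6078) = 3.3892 + 0.054223 = 3.4434.
P₁ = g₁ e^(−E₁/kT) / Z = 0.054223/3.4434 = 0.0157.

0.0157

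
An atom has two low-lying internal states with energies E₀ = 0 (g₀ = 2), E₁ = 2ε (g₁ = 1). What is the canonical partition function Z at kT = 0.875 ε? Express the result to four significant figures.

Z = 2.102

Eᵢ/kT = 0, 2.28571.
Z = Σ gᵢe^(−Eᵢ/kT) = 2·e^(−0) + 1·e^(−2.28571) = 2.00000 + 0.101702 = 2.10170.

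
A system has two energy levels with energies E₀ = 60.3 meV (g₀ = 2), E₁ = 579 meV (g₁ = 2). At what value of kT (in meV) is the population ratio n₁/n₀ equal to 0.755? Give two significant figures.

1800 meV

n₁/n₀ = (g₁/g₀) exp[−(E₁−E₀)/kT] = 0.755.
⇒ (E₁−E₀)/kT = ln((2/2)/0.755) = ln(1.325) = 0.2814.
kT = 518.7 meV / 0.2814 = 1800 meV.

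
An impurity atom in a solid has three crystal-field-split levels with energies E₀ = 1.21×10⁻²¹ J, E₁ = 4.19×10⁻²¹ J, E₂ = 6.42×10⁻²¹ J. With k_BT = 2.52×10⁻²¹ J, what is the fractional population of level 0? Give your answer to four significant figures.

Eᵢ/kT = 0.480159, 1.66270, 2.54762.
Z = Σ e^(−Eᵢ/kT) = e^(−0.480159) + e^(−1.66270) + e^(−2.54762) = 0.618685 + 0.189626 + 0.0782677 = 0.886579.
P₀ = e^(−E₀/kT) / Z = 0.618685/0.886579 = 0.6978.

0.6978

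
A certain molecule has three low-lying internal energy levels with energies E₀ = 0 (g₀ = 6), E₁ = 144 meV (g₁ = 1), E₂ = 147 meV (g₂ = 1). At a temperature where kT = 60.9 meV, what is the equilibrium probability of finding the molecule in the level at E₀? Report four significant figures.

Eᵢ/kT = 0, 2.36453, 2.41379.
Z = Σ gᵢe^(−Eᵢ/kT) = 6·e^(−0) + 1·e^(−2.36453) + 1·e^(−2.41379) = 6.00000 + 0.0939935 + 0.0894755 = 6.18347.
P₀ = g₀ e^(−E₀/kT) / Z = 6.00000/6.18347 = 0.9703.

0.9703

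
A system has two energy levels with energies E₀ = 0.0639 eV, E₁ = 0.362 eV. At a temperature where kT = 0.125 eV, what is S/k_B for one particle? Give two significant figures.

Eᵢ/kT = 0.5112, 2.896.
Z = Σ e^(−Eᵢ/kT) = e^(−0.5112) + e^(−2.896) = 0.5998 + 0.05524 = 0.6550.
⟨E⟩ = Σ EᵢPᵢ = 0.08904 eV.
S/k_B = ln Z + ⟨E⟩/kT = ln(0.6550) + 0.08904/0.125 = -0.4231 + 0.7123 = 0.29.

0.29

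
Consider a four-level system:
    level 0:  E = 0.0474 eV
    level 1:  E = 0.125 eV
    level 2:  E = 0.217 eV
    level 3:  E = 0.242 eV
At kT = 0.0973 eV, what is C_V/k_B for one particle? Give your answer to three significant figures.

0.490

Eᵢ/kT = 0.48715, 1.2847, 2.2302, 2.4872.
Z = Σ e^(−Eᵢ/kT) = e^(−0.48715) + e^(−1.2847) + e^(−2.2302) + e^(−2.4872) = 0.61437 + 0.27673 + 0.10751 + 0.083142 = 1.0818.
⟨E⟩ = 0.099059 eV, ⟨E²⟩ = 0.014454 eV².
C_V/k_B = (⟨E²⟩ − ⟨E⟩²)/(kT)² = (0.014454 − 0.0098127)/0.0094673 = 0.490.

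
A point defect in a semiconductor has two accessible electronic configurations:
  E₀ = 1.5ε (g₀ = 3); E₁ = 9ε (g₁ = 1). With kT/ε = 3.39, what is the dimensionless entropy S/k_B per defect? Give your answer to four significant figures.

1.212

Eᵢ/kT = 0.442478, 2.65487.
Z = Σ gᵢe^(−Eᵢ/kT) = 3·e^(−0.442478) + 1·e^(−2.65487) = 1.92733 + 0.0703080 = 1.99764.
⟨E⟩ = Σ EᵢPᵢ = 1.76396 ε.
S/k_B = ln Z + ⟨E⟩/kT = ln(1.99764) + 1.76396/3.39 = 0.691966 + 0.520342 = 1.212.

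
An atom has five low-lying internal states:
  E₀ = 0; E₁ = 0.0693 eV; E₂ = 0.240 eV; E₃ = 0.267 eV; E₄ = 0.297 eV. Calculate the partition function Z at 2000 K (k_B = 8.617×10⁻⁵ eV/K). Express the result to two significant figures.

Z = 2.3

k_BT = 8.617×10⁻⁵ × 2000 K = 0.1723 eV.
Eᵢ/kT = 0, 0.4022, 1.393, 1.550, 1.724.
Z = Σ e^(−Eᵢ/kT) = e^(−0) + e^(−0.4022) + e^(−1.393) + e^(−1.550) + e^(−1.724) = 1.000 + 0.6688 + 0.2483 + 0.2122 + 0.1784 = 2.308.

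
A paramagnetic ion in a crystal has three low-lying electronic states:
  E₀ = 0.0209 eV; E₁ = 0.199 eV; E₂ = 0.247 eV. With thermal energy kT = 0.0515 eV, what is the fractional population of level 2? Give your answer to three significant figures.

Eᵢ/kT = 0.40583, 3.8641, 4.7961.
Z = Σ e^(−Eᵢ/kT) = e^(−0.40583) + e^(−3.8641) + e^(−4.7961) = 0.66642 + 0.020982 + 0.0082619 = 0.69566.
P₂ = e^(−E₂/kT) / Z = 0.0082619/0.69566 = 0.0119.

0.0119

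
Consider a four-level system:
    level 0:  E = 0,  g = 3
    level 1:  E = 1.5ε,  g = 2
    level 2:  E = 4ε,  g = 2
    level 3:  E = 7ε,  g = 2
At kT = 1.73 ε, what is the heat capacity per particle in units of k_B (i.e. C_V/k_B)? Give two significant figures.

Eᵢ/kT = 0, 0.8671, 2.312, 4.046.
Z = Σ gᵢe^(−Eᵢ/kT) = 3·e^(−0) + 2·e^(−0.8671) + 2·e^(−2.312) + 2·e^(−4.046) = 3.000 + 0.8403 + 0.1981 + 0.03498 = 4.073.
⟨E⟩ = 0.5641 ε, ⟨E²⟩ = 1.663 ε².
C_V/k_B = (⟨E²⟩ − ⟨E⟩²)/(kT)² = (1.663 − 0.3182)/2.993 = 0.45.

0.45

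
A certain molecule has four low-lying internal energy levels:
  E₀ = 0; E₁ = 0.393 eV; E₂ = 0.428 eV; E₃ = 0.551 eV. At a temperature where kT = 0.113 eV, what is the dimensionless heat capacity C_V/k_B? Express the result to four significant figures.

Eᵢ/kT = 0, 3.47788, 3.78761, 4.87611.
Z = Σ e^(−Eᵢ/kT) = e^(−0) + e^(−3.47788) + e^(−3.78761) + e^(−4.87611) = 1.00000 + 0.0308728 + 0.0226497 + 0.00762662 = 1.06115.
⟨E⟩ = 0.0245294 eV, ⟨E²⟩ = 0.0105855 eV².
C_V/k_B = (⟨E²⟩ − ⟨E⟩²)/(kT)² = (0.0105855 − 0.000601691)/0.0127690 = 0.7819.

0.7819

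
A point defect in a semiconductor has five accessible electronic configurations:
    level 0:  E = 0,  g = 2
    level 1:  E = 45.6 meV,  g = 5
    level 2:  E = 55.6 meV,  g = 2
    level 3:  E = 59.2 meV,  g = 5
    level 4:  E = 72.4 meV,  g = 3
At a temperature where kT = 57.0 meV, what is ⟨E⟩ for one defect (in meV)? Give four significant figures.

Eᵢ/kT = 0, 0.800000, 0.975439, 1.03860, 1.27018.
Z = Σ gᵢe^(−Eᵢ/kT) = 2·e^(−0) + 5·e^(−0.800000) + 2·e^(−0.975439) + 5·e^(−1.03860) + 3·e^(−1.27018) = 2.00000 + 2.24664 + 0.754054 + 1.76975 + 0.842343 = 7.61279.
⟨E⟩ = Σ Eᵢ gᵢe^(−Eᵢ/kT) / Z = (0·2.00000 + 45.6·2.24664 + 55.6·0.754054 + 59.2·1.76975 + 72.4·0.842343) / 7.61279 = 40.74 meV.

40.74 meV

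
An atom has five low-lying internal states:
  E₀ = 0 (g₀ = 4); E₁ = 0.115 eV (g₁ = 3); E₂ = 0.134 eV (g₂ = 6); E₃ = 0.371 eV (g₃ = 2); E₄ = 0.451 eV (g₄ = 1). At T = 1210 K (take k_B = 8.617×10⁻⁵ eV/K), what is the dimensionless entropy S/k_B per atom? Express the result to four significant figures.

k_BT = 8.617×10⁻⁵ × 1210 K = 0.104266 eV.
Eᵢ/kT = 0, 1.10295, 1.28517, 3.55821, 4.32548.
Z = Σ gᵢe^(−Eᵢ/kT) = 4·e^(−0) + 3·e^(−1.10295) + 6·e^(−1.28517) + 2·e^(−3.55821) + 1·e^(−4.32548) = 4.00000 + 0.995672 + 1.65962 + 0.0569796 + 0.0132272 = 6.72550.
⟨E⟩ = Σ EᵢPᵢ = 0.0541218 eV.
S/k_B = ln Z + ⟨E⟩/kT = ln(6.72550) + 0.0541218/0.104266 = 1.90591 + 0.519074 = 2.425.

2.425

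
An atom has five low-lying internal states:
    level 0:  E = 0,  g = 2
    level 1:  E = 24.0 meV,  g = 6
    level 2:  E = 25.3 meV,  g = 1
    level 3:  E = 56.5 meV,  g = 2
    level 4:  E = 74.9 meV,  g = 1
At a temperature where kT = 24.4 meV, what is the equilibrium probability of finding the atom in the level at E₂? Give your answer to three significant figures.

0.0732

Eᵢ/kT = 0, 0.98361, 1.0369, 2.3156, 3.0697.
Z = Σ gᵢe^(−Eᵢ/kT) = 2·e^(−0) + 6·e^(−0.98361) + 1·e^(−1.0369) + 2·e^(−2.3156) + 1·e^(−3.0697) = 2.0000 + 2.2438 + 0.35455 + 0.19741 + 0.046435 = 4.8422.
P₂ = g₂ e^(−E₂/kT) / Z = 0.35455/4.8422 = 0.0732.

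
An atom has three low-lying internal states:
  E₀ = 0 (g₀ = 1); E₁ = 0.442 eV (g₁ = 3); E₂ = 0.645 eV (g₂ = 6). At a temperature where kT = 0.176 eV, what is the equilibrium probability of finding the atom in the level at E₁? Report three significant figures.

0.174

Eᵢ/kT = 0, 2.5114, 3.6648.
Z = Σ gᵢe^(−Eᵢ/kT) = 1·e^(−0) + 3·e^(−2.5114) + 6·e^(−3.6648) = 1.0000 + 0.24346 + 0.15366 = 1.3971.
P₁ = g₁ e^(−E₁/kT) / Z = 0.24346/1.3971 = 0.174.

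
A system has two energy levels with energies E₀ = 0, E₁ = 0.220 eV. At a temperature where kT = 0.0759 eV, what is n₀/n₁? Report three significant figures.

n₀/n₁ = exp[−(E₀−E₁)/kT] = exp(−(-0.220 eV)/(0.0759 eV)) = exp(2.8986) = 18.1.

18.1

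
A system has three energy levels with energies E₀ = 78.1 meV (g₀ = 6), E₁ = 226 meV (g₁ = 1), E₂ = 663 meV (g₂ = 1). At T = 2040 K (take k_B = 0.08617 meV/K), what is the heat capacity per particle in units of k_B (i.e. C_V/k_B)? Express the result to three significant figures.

k_BT = 0.08617 × 2040 K = 175.79 meV.
Eᵢ/kT = 0.44428, 1.2856, 3.7715.
Z = Σ gᵢe^(−Eᵢ/kT) = 6·e^(−0.44428) + 1·e^(−1.2856) + 1·e^(−3.7715) = 3.8477 + 0.27648 + 0.023018 = 4.1472.
⟨E⟩ = 91.206 meV, ⟨E²⟩ = 11504 meV².
C_V/k_B = (⟨E²⟩ − ⟨E⟩²)/(kT)² = (11504 − 8318.5)/30902 = 0.103.

0.103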